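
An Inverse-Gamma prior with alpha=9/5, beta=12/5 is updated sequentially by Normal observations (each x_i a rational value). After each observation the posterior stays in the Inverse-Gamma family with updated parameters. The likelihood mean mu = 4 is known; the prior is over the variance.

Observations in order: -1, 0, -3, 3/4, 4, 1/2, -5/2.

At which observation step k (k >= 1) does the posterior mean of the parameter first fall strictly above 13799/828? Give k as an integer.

k = 3

obs 1: x=-1 → posterior Inverse-Gamma(23/10, 149/10)
obs 2: x=0 → posterior Inverse-Gamma(14/5, 229/10)
obs 3: x=-3 → posterior Inverse-Gamma(33/10, 237/5)
obs 4: x=3/4 → posterior Inverse-Gamma(19/5, 8429/160)
obs 5: x=4 → posterior Inverse-Gamma(43/10, 8429/160)
obs 6: x=1/2 → posterior Inverse-Gamma(24/5, 9409/160)
obs 7: x=-5/2 → posterior Inverse-Gamma(53/10, 12789/160)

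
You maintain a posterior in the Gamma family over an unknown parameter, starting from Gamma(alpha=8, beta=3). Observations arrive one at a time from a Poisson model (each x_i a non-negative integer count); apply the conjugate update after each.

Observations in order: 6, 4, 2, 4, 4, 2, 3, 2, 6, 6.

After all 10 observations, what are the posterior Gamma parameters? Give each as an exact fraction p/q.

obs 1: x=6 → posterior Gamma(14, 4)
obs 2: x=4 → posterior Gamma(18, 5)
obs 3: x=2 → posterior Gamma(20, 6)
obs 4: x=4 → posterior Gamma(24, 7)
obs 5: x=4 → posterior Gamma(28, 8)
obs 6: x=2 → posterior Gamma(30, 9)
obs 7: x=3 → posterior Gamma(33, 10)
obs 8: x=2 → posterior Gamma(35, 11)
obs 9: x=6 → posterior Gamma(41, 12)
obs 10: x=6 → posterior Gamma(47, 13)

alpha=47, beta=13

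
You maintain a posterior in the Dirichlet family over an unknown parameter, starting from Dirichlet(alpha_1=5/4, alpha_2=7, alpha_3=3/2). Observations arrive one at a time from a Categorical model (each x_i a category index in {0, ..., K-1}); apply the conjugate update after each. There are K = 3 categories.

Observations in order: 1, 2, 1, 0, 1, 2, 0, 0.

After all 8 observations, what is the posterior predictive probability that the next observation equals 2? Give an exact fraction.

obs 1: x=1 → posterior Dirichlet(5/4, 8, 3/2)
obs 2: x=2 → posterior Dirichlet(5/4, 8, 5/2)
obs 3: x=1 → posterior Dirichlet(5/4, 9, 5/2)
obs 4: x=0 → posterior Dirichlet(9/4, 9, 5/2)
obs 5: x=1 → posterior Dirichlet(9/4, 10, 5/2)
obs 6: x=2 → posterior Dirichlet(9/4, 10, 7/2)
obs 7: x=0 → posterior Dirichlet(13/4, 10, 7/2)
obs 8: x=0 → posterior Dirichlet(17/4, 10, 7/2)

14/71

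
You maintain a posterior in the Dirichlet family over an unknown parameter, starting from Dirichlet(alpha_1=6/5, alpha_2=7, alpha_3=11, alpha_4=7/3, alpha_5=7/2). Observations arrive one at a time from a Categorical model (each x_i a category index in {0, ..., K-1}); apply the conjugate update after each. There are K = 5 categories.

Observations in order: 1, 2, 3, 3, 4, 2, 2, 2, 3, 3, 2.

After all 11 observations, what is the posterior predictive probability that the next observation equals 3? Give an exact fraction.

obs 1: x=1 → posterior Dirichlet(6/5, 8, 11, 7/3, 7/2)
obs 2: x=2 → posterior Dirichlet(6/5, 8, 12, 7/3, 7/2)
obs 3: x=3 → posterior Dirichlet(6/5, 8, 12, 10/3, 7/2)
obs 4: x=3 → posterior Dirichlet(6/5, 8, 12, 13/3, 7/2)
obs 5: x=4 → posterior Dirichlet(6/5, 8, 12, 13/3, 9/2)
obs 6: x=2 → posterior Dirichlet(6/5, 8, 13, 13/3, 9/2)
obs 7: x=2 → posterior Dirichlet(6/5, 8, 14, 13/3, 9/2)
obs 8: x=2 → posterior Dirichlet(6/5, 8, 15, 13/3, 9/2)
obs 9: x=3 → posterior Dirichlet(6/5, 8, 15, 16/3, 9/2)
obs 10: x=3 → posterior Dirichlet(6/5, 8, 15, 19/3, 9/2)
obs 11: x=2 → posterior Dirichlet(6/5, 8, 16, 19/3, 9/2)

190/1081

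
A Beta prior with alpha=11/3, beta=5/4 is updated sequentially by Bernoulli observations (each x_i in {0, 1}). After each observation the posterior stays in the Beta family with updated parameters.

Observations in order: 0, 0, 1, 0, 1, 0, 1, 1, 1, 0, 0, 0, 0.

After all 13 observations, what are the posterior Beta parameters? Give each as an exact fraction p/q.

alpha=26/3, beta=37/4

obs 1: x=0 → posterior Beta(11/3, 9/4)
obs 2: x=0 → posterior Beta(11/3, 13/4)
obs 3: x=1 → posterior Beta(14/3, 13/4)
obs 4: x=0 → posterior Beta(14/3, 17/4)
obs 5: x=1 → posterior Beta(17/3, 17/4)
obs 6: x=0 → posterior Beta(17/3, 21/4)
obs 7: x=1 → posterior Beta(20/3, 21/4)
obs 8: x=1 → posterior Beta(23/3, 21/4)
obs 9: x=1 → posterior Beta(26/3, 21/4)
obs 10: x=0 → posterior Beta(26/3, 25/4)
obs 11: x=0 → posterior Beta(26/3, 29/4)
obs 12: x=0 → posterior Beta(26/3, 33/4)
obs 13: x=0 → posterior Beta(26/3, 37/4)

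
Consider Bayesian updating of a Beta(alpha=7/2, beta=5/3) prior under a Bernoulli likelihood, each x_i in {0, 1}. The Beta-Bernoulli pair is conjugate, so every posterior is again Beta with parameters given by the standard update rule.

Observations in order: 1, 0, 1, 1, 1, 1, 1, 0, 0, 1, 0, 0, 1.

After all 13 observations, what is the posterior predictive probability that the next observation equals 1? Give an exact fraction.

69/109

obs 1: x=1 → posterior Beta(9/2, 5/3)
obs 2: x=0 → posterior Beta(9/2, 8/3)
obs 3: x=1 → posterior Beta(11/2, 8/3)
obs 4: x=1 → posterior Beta(13/2, 8/3)
obs 5: x=1 → posterior Beta(15/2, 8/3)
obs 6: x=1 → posterior Beta(17/2, 8/3)
obs 7: x=1 → posterior Beta(19/2, 8/3)
obs 8: x=0 → posterior Beta(19/2, 11/3)
obs 9: x=0 → posterior Beta(19/2, 14/3)
obs 10: x=1 → posterior Beta(21/2, 14/3)
obs 11: x=0 → posterior Beta(21/2, 17/3)
obs 12: x=0 → posterior Beta(21/2, 20/3)
obs 13: x=1 → posterior Beta(23/2, 20/3)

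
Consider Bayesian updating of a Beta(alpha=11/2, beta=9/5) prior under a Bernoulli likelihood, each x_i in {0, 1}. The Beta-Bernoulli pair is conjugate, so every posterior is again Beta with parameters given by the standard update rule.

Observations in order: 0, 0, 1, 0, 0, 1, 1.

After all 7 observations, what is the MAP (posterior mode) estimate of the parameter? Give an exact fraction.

obs 1: x=0 → posterior Beta(11/2, 14/5)
obs 2: x=0 → posterior Beta(11/2, 19/5)
obs 3: x=1 → posterior Beta(13/2, 19/5)
obs 4: x=0 → posterior Beta(13/2, 24/5)
obs 5: x=0 → posterior Beta(13/2, 29/5)
obs 6: x=1 → posterior Beta(15/2, 29/5)
obs 7: x=1 → posterior Beta(17/2, 29/5)

25/41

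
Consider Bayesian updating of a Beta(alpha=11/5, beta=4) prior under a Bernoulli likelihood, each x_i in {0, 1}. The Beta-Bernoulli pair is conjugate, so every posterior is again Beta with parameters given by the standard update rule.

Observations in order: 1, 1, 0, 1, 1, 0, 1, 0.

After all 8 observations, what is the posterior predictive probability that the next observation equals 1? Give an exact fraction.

obs 1: x=1 → posterior Beta(16/5, 4)
obs 2: x=1 → posterior Beta(21/5, 4)
obs 3: x=0 → posterior Beta(21/5, 5)
obs 4: x=1 → posterior Beta(26/5, 5)
obs 5: x=1 → posterior Beta(31/5, 5)
obs 6: x=0 → posterior Beta(31/5, 6)
obs 7: x=1 → posterior Beta(36/5, 6)
obs 8: x=0 → posterior Beta(36/5, 7)

36/71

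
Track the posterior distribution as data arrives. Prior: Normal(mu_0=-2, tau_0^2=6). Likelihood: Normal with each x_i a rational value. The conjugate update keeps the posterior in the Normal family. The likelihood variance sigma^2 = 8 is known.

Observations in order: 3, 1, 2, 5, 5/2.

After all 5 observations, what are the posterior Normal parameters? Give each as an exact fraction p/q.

mu_0=65/38, tau_0^2=24/19

obs 1: x=3 → posterior Normal(1/7, 24/7)
obs 2: x=1 → posterior Normal(2/5, 12/5)
obs 3: x=2 → posterior Normal(10/13, 24/13)
obs 4: x=5 → posterior Normal(25/16, 3/2)
obs 5: x=5/2 → posterior Normal(65/38, 24/19)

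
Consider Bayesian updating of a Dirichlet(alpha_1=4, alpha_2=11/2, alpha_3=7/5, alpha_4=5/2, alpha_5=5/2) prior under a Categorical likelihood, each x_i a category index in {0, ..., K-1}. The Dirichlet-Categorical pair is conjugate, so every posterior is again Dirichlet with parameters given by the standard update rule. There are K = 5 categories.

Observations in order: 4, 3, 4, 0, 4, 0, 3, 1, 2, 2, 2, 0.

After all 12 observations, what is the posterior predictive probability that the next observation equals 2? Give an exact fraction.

obs 1: x=4 → posterior Dirichlet(4, 11/2, 7/5, 5/2, 7/2)
obs 2: x=3 → posterior Dirichlet(4, 11/2, 7/5, 7/2, 7/2)
obs 3: x=4 → posterior Dirichlet(4, 11/2, 7/5, 7/2, 9/2)
obs 4: x=0 → posterior Dirichlet(5, 11/2, 7/5, 7/2, 9/2)
obs 5: x=4 → posterior Dirichlet(5, 11/2, 7/5, 7/2, 11/2)
obs 6: x=0 → posterior Dirichlet(6, 11/2, 7/5, 7/2, 11/2)
obs 7: x=3 → posterior Dirichlet(6, 11/2, 7/5, 9/2, 11/2)
obs 8: x=1 → posterior Dirichlet(6, 13/2, 7/5, 9/2, 11/2)
obs 9: x=2 → posterior Dirichlet(6, 13/2, 12/5, 9/2, 11/2)
obs 10: x=2 → posterior Dirichlet(6, 13/2, 17/5, 9/2, 11/2)
obs 11: x=2 → posterior Dirichlet(6, 13/2, 22/5, 9/2, 11/2)
obs 12: x=0 → posterior Dirichlet(7, 13/2, 22/5, 9/2, 11/2)

44/279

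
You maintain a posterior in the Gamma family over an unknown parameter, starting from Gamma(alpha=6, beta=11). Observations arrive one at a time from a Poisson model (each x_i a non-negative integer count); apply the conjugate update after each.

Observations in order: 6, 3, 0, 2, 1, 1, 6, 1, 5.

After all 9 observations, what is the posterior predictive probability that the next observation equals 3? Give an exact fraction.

117166707834880000000000000000000000000000000/902518308877795191433240103403256374623457081

obs 1: x=6 → posterior Gamma(12, 12)
obs 2: x=3 → posterior Gamma(15, 13)
obs 3: x=0 → posterior Gamma(15, 14)
obs 4: x=2 → posterior Gamma(17, 15)
obs 5: x=1 → posterior Gamma(18, 16)
obs 6: x=1 → posterior Gamma(19, 17)
obs 7: x=6 → posterior Gamma(25, 18)
obs 8: x=1 → posterior Gamma(26, 19)
obs 9: x=5 → posterior Gamma(31, 20)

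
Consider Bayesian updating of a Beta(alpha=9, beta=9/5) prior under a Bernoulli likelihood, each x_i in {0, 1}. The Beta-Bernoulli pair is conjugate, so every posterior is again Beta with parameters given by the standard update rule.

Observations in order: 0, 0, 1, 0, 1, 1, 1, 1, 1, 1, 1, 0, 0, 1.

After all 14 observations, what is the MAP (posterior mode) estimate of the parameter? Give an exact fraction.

obs 1: x=0 → posterior Beta(9, 14/5)
obs 2: x=0 → posterior Beta(9, 19/5)
obs 3: x=1 → posterior Beta(10, 19/5)
obs 4: x=0 → posterior Beta(10, 24/5)
obs 5: x=1 → posterior Beta(11, 24/5)
obs 6: x=1 → posterior Beta(12, 24/5)
obs 7: x=1 → posterior Beta(13, 24/5)
obs 8: x=1 → posterior Beta(14, 24/5)
obs 9: x=1 → posterior Beta(15, 24/5)
obs 10: x=1 → posterior Beta(16, 24/5)
obs 11: x=1 → posterior Beta(17, 24/5)
obs 12: x=0 → posterior Beta(17, 29/5)
obs 13: x=0 → posterior Beta(17, 34/5)
obs 14: x=1 → posterior Beta(18, 34/5)

85/114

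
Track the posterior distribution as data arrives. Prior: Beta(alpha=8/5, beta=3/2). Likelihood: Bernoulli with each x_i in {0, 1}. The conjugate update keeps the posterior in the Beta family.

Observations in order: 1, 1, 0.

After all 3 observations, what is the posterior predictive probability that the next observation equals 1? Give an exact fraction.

36/61

obs 1: x=1 → posterior Beta(13/5, 3/2)
obs 2: x=1 → posterior Beta(18/5, 3/2)
obs 3: x=0 → posterior Beta(18/5, 5/2)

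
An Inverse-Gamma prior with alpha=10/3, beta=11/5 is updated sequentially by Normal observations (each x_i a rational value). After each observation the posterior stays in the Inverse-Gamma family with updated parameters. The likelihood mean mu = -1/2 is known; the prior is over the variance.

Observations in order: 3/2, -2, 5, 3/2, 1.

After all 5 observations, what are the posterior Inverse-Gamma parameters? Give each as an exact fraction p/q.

alpha=35/6, beta=943/40

obs 1: x=3/2 → posterior Inverse-Gamma(23/6, 21/5)
obs 2: x=-2 → posterior Inverse-Gamma(13/3, 213/40)
obs 3: x=5 → posterior Inverse-Gamma(29/6, 409/20)
obs 4: x=3/2 → posterior Inverse-Gamma(16/3, 449/20)
obs 5: x=1 → posterior Inverse-Gamma(35/6, 943/40)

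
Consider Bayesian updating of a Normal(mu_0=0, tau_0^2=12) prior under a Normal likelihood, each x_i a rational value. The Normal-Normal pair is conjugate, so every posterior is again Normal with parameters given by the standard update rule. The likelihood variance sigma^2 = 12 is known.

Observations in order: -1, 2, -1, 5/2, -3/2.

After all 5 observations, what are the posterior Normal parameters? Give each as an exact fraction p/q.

obs 1: x=-1 → posterior Normal(-1/2, 6)
obs 2: x=2 → posterior Normal(1/3, 4)
obs 3: x=-1 → posterior Normal(0, 3)
obs 4: x=5/2 → posterior Normal(1/2, 12/5)
obs 5: x=-3/2 → posterior Normal(1/6, 2)

mu_0=1/6, tau_0^2=2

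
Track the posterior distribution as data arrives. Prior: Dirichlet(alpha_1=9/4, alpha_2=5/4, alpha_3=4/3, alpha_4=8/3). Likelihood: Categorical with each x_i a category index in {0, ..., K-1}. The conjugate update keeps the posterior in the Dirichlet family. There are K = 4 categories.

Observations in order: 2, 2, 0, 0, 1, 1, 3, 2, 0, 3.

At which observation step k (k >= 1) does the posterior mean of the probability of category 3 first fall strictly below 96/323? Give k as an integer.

k = 2

obs 1: x=2 → posterior Dirichlet(9/4, 5/4, 7/3, 8/3)
obs 2: x=2 → posterior Dirichlet(9/4, 5/4, 10/3, 8/3)
obs 3: x=0 → posterior Dirichlet(13/4, 5/4, 10/3, 8/3)
obs 4: x=0 → posterior Dirichlet(17/4, 5/4, 10/3, 8/3)
obs 5: x=1 → posterior Dirichlet(17/4, 9/4, 10/3, 8/3)
obs 6: x=1 → posterior Dirichlet(17/4, 13/4, 10/3, 8/3)
obs 7: x=3 → posterior Dirichlet(17/4, 13/4, 10/3, 11/3)
obs 8: x=2 → posterior Dirichlet(17/4, 13/4, 13/3, 11/3)
obs 9: x=0 → posterior Dirichlet(21/4, 13/4, 13/3, 11/3)
obs 10: x=3 → posterior Dirichlet(21/4, 13/4, 13/3, 14/3)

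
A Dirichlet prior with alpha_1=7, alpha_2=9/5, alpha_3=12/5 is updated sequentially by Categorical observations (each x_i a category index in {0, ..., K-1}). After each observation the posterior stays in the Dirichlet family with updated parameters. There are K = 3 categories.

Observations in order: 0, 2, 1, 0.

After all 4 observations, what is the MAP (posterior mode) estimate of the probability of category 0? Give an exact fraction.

40/61

obs 1: x=0 → posterior Dirichlet(8, 9/5, 12/5)
obs 2: x=2 → posterior Dirichlet(8, 9/5, 17/5)
obs 3: x=1 → posterior Dirichlet(8, 14/5, 17/5)
obs 4: x=0 → posterior Dirichlet(9, 14/5, 17/5)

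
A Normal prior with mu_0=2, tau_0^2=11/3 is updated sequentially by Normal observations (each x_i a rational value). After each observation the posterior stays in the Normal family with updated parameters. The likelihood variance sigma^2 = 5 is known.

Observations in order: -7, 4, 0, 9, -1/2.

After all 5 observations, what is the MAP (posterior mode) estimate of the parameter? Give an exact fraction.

181/140

obs 1: x=-7 → posterior Normal(-47/26, 55/26)
obs 2: x=4 → posterior Normal(-3/37, 55/37)
obs 3: x=0 → posterior Normal(-1/16, 55/48)
obs 4: x=9 → posterior Normal(96/59, 55/59)
obs 5: x=-1/2 → posterior Normal(181/140, 11/14)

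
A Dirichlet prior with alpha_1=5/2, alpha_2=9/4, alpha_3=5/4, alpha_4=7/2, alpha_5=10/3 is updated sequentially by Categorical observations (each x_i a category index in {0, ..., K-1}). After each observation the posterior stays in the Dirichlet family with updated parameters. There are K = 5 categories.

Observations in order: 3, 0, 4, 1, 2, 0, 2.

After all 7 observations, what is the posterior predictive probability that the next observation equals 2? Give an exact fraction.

39/238

obs 1: x=3 → posterior Dirichlet(5/2, 9/4, 5/4, 9/2, 10/3)
obs 2: x=0 → posterior Dirichlet(7/2, 9/4, 5/4, 9/2, 10/3)
obs 3: x=4 → posterior Dirichlet(7/2, 9/4, 5/4, 9/2, 13/3)
obs 4: x=1 → posterior Dirichlet(7/2, 13/4, 5/4, 9/2, 13/3)
obs 5: x=2 → posterior Dirichlet(7/2, 13/4, 9/4, 9/2, 13/3)
obs 6: x=0 → posterior Dirichlet(9/2, 13/4, 9/4, 9/2, 13/3)
obs 7: x=2 → posterior Dirichlet(9/2, 13/4, 13/4, 9/2, 13/3)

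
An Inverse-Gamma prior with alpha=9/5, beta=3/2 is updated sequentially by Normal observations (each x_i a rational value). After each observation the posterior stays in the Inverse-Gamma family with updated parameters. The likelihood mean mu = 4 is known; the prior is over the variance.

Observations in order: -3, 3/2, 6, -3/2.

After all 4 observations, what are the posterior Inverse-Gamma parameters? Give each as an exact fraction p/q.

obs 1: x=-3 → posterior Inverse-Gamma(23/10, 26)
obs 2: x=3/2 → posterior Inverse-Gamma(14/5, 233/8)
obs 3: x=6 → posterior Inverse-Gamma(33/10, 249/8)
obs 4: x=-3/2 → posterior Inverse-Gamma(19/5, 185/4)

alpha=19/5, beta=185/4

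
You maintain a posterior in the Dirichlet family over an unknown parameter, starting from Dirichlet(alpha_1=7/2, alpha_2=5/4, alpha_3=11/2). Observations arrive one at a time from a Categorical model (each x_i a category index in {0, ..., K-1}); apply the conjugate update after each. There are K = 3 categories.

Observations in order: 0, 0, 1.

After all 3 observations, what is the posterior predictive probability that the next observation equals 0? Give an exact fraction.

22/53

obs 1: x=0 → posterior Dirichlet(9/2, 5/4, 11/2)
obs 2: x=0 → posterior Dirichlet(11/2, 5/4, 11/2)
obs 3: x=1 → posterior Dirichlet(11/2, 9/4, 11/2)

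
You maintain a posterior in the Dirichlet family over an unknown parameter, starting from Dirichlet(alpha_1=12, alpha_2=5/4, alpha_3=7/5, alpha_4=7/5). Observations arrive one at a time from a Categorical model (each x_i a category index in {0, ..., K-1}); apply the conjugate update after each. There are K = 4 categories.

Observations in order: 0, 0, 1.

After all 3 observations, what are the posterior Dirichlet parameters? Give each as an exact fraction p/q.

obs 1: x=0 → posterior Dirichlet(13, 5/4, 7/5, 7/5)
obs 2: x=0 → posterior Dirichlet(14, 5/4, 7/5, 7/5)
obs 3: x=1 → posterior Dirichlet(14, 9/4, 7/5, 7/5)

alpha_1=14, alpha_2=9/4, alpha_3=7/5, alpha_4=7/5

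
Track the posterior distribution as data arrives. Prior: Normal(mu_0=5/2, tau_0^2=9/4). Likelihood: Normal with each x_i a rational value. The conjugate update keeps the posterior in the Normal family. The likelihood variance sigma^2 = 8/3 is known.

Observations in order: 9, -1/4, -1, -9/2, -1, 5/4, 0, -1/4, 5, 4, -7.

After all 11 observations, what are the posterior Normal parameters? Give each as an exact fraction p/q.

obs 1: x=9 → posterior Normal(323/59, 72/59)
obs 2: x=-1/4 → posterior Normal(1265/344, 36/43)
obs 3: x=-1 → posterior Normal(1157/452, 72/113)
obs 4: x=-9/2 → posterior Normal(671/560, 18/35)
obs 5: x=-1 → posterior Normal(563/668, 72/167)
obs 6: x=5/4 → posterior Normal(349/388, 36/97)
obs 7: x=0 → posterior Normal(349/442, 72/221)
obs 8: x=-1/4 → posterior Normal(671/992, 9/31)
obs 9: x=5 → posterior Normal(1211/1100, 72/275)
obs 10: x=4 → posterior Normal(1643/1208, 36/151)
obs 11: x=-7 → posterior Normal(887/1316, 72/329)

mu_0=887/1316, tau_0^2=72/329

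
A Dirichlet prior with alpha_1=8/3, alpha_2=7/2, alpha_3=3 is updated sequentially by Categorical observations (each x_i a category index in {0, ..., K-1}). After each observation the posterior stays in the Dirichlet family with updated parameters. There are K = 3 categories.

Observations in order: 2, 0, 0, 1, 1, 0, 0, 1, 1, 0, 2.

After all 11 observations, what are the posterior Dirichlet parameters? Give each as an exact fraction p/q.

alpha_1=23/3, alpha_2=15/2, alpha_3=5

obs 1: x=2 → posterior Dirichlet(8/3, 7/2, 4)
obs 2: x=0 → posterior Dirichlet(11/3, 7/2, 4)
obs 3: x=0 → posterior Dirichlet(14/3, 7/2, 4)
obs 4: x=1 → posterior Dirichlet(14/3, 9/2, 4)
obs 5: x=1 → posterior Dirichlet(14/3, 11/2, 4)
obs 6: x=0 → posterior Dirichlet(17/3, 11/2, 4)
obs 7: x=0 → posterior Dirichlet(20/3, 11/2, 4)
obs 8: x=1 → posterior Dirichlet(20/3, 13/2, 4)
obs 9: x=1 → posterior Dirichlet(20/3, 15/2, 4)
obs 10: x=0 → posterior Dirichlet(23/3, 15/2, 4)
obs 11: x=2 → posterior Dirichlet(23/3, 15/2, 5)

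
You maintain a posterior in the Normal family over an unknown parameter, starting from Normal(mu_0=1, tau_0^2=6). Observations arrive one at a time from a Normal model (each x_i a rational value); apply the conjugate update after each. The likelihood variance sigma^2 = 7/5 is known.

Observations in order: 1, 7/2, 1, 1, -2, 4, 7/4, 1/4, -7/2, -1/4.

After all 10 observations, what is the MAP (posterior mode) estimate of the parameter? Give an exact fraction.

obs 1: x=1 → posterior Normal(1, 42/37)
obs 2: x=7/2 → posterior Normal(142/67, 42/67)
obs 3: x=1 → posterior Normal(172/97, 42/97)
obs 4: x=1 → posterior Normal(202/127, 42/127)
obs 5: x=-2 → posterior Normal(142/157, 42/157)
obs 6: x=4 → posterior Normal(262/187, 42/187)
obs 7: x=7/4 → posterior Normal(629/434, 6/31)
obs 8: x=1/4 → posterior Normal(322/247, 42/247)
obs 9: x=-7/2 → posterior Normal(217/277, 42/277)
obs 10: x=-1/4 → posterior Normal(419/614, 42/307)

419/614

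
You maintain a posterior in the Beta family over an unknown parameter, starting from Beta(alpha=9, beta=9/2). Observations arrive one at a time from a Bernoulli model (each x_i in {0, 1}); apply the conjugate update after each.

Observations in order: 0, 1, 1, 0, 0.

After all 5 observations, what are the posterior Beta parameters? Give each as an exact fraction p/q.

alpha=11, beta=15/2

obs 1: x=0 → posterior Beta(9, 11/2)
obs 2: x=1 → posterior Beta(10, 11/2)
obs 3: x=1 → posterior Beta(11, 11/2)
obs 4: x=0 → posterior Beta(11, 13/2)
obs 5: x=0 → posterior Beta(11, 15/2)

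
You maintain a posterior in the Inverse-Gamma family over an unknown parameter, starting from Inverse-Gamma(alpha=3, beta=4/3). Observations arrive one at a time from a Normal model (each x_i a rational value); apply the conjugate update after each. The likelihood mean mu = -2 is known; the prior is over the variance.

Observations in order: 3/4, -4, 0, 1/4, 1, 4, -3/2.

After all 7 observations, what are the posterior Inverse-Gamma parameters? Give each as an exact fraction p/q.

obs 1: x=3/4 → posterior Inverse-Gamma(7/2, 491/96)
obs 2: x=-4 → posterior Inverse-Gamma(4, 683/96)
obs 3: x=0 → posterior Inverse-Gamma(9/2, 875/96)
obs 4: x=1/4 → posterior Inverse-Gamma(5, 559/48)
obs 5: x=1 → posterior Inverse-Gamma(11/2, 775/48)
obs 6: x=4 → posterior Inverse-Gamma(6, 1639/48)
obs 7: x=-3/2 → posterior Inverse-Gamma(13/2, 1645/48)

alpha=13/2, beta=1645/48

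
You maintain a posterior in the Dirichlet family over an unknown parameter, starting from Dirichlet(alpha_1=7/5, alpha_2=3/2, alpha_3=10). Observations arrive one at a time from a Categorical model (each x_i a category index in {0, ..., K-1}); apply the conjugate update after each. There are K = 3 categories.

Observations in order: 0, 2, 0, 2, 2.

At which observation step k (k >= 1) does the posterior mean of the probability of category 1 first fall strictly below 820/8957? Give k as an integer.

obs 1: x=0 → posterior Dirichlet(12/5, 3/2, 10)
obs 2: x=2 → posterior Dirichlet(12/5, 3/2, 11)
obs 3: x=0 → posterior Dirichlet(17/5, 3/2, 11)
obs 4: x=2 → posterior Dirichlet(17/5, 3/2, 12)
obs 5: x=2 → posterior Dirichlet(17/5, 3/2, 13)

k = 4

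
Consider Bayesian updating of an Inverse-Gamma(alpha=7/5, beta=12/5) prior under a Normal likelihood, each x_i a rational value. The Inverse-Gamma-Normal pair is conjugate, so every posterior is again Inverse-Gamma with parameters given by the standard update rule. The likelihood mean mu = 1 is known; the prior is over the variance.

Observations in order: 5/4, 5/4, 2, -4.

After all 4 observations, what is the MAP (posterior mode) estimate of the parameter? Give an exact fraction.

1237/352

obs 1: x=5/4 → posterior Inverse-Gamma(19/10, 389/160)
obs 2: x=5/4 → posterior Inverse-Gamma(12/5, 197/80)
obs 3: x=2 → posterior Inverse-Gamma(29/10, 237/80)
obs 4: x=-4 → posterior Inverse-Gamma(17/5, 1237/80)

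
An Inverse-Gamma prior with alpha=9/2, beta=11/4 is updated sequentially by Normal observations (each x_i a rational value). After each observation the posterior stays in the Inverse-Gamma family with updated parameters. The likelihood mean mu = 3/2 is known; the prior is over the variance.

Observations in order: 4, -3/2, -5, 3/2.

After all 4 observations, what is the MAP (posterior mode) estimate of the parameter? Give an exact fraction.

21/5

obs 1: x=4 → posterior Inverse-Gamma(5, 47/8)
obs 2: x=-3/2 → posterior Inverse-Gamma(11/2, 83/8)
obs 3: x=-5 → posterior Inverse-Gamma(6, 63/2)
obs 4: x=3/2 → posterior Inverse-Gamma(13/2, 63/2)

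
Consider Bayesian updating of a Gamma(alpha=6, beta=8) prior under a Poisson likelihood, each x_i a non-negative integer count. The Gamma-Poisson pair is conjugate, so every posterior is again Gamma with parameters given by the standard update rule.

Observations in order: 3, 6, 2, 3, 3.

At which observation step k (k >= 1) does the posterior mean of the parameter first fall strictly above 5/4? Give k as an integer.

obs 1: x=3 → posterior Gamma(9, 9)
obs 2: x=6 → posterior Gamma(15, 10)
obs 3: x=2 → posterior Gamma(17, 11)
obs 4: x=3 → posterior Gamma(20, 12)
obs 5: x=3 → posterior Gamma(23, 13)

k = 2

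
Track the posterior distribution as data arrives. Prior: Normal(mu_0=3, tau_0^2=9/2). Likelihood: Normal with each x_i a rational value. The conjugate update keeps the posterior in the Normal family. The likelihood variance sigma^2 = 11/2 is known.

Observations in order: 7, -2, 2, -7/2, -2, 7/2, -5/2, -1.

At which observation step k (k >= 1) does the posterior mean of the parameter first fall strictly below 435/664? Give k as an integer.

k = 8

obs 1: x=7 → posterior Normal(24/5, 99/40)
obs 2: x=-2 → posterior Normal(78/29, 99/58)
obs 3: x=2 → posterior Normal(48/19, 99/76)
obs 4: x=-7/2 → posterior Normal(129/94, 99/94)
obs 5: x=-2 → posterior Normal(93/112, 99/112)
obs 6: x=7/2 → posterior Normal(6/5, 99/130)
obs 7: x=-5/2 → posterior Normal(3/4, 99/148)
obs 8: x=-1 → posterior Normal(93/166, 99/166)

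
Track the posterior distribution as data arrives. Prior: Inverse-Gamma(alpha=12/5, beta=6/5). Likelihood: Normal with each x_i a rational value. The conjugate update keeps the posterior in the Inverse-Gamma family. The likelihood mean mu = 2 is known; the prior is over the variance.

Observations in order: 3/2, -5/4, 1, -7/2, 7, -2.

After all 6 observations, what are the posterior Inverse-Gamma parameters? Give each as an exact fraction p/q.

obs 1: x=3/2 → posterior Inverse-Gamma(29/10, 53/40)
obs 2: x=-5/4 → posterior Inverse-Gamma(17/5, 1057/160)
obs 3: x=1 → posterior Inverse-Gamma(39/10, 1137/160)
obs 4: x=-7/2 → posterior Inverse-Gamma(22/5, 3557/160)
obs 5: x=7 → posterior Inverse-Gamma(49/10, 5557/160)
obs 6: x=-2 → posterior Inverse-Gamma(27/5, 6837/160)

alpha=27/5, beta=6837/160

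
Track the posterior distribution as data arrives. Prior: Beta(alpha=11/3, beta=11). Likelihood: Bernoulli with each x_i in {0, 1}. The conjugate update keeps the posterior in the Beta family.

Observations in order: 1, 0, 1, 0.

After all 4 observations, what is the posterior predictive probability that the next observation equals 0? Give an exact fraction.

39/56

obs 1: x=1 → posterior Beta(14/3, 11)
obs 2: x=0 → posterior Beta(14/3, 12)
obs 3: x=1 → posterior Beta(17/3, 12)
obs 4: x=0 → posterior Beta(17/3, 13)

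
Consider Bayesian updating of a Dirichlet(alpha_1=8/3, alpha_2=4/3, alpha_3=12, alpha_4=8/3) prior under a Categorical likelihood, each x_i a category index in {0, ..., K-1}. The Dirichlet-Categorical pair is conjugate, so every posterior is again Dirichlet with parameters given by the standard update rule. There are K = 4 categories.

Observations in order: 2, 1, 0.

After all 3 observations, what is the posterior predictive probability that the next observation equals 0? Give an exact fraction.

obs 1: x=2 → posterior Dirichlet(8/3, 4/3, 13, 8/3)
obs 2: x=1 → posterior Dirichlet(8/3, 7/3, 13, 8/3)
obs 3: x=0 → posterior Dirichlet(11/3, 7/3, 13, 8/3)

11/65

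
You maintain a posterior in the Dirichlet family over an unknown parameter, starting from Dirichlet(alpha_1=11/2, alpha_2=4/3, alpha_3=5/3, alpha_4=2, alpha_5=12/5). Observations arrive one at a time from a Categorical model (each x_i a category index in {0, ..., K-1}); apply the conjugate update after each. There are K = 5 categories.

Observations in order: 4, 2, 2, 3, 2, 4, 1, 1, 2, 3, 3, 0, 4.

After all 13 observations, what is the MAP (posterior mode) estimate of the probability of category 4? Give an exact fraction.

4/19

obs 1: x=4 → posterior Dirichlet(11/2, 4/3, 5/3, 2, 17/5)
obs 2: x=2 → posterior Dirichlet(11/2, 4/3, 8/3, 2, 17/5)
obs 3: x=2 → posterior Dirichlet(11/2, 4/3, 11/3, 2, 17/5)
obs 4: x=3 → posterior Dirichlet(11/2, 4/3, 11/3, 3, 17/5)
obs 5: x=2 → posterior Dirichlet(11/2, 4/3, 14/3, 3, 17/5)
obs 6: x=4 → posterior Dirichlet(11/2, 4/3, 14/3, 3, 22/5)
obs 7: x=1 → posterior Dirichlet(11/2, 7/3, 14/3, 3, 22/5)
obs 8: x=1 → posterior Dirichlet(11/2, 10/3, 14/3, 3, 22/5)
obs 9: x=2 → posterior Dirichlet(11/2, 10/3, 17/3, 3, 22/5)
obs 10: x=3 → posterior Dirichlet(11/2, 10/3, 17/3, 4, 22/5)
obs 11: x=3 → posterior Dirichlet(11/2, 10/3, 17/3, 5, 22/5)
obs 12: x=0 → posterior Dirichlet(13/2, 10/3, 17/3, 5, 22/5)
obs 13: x=4 → posterior Dirichlet(13/2, 10/3, 17/3, 5, 27/5)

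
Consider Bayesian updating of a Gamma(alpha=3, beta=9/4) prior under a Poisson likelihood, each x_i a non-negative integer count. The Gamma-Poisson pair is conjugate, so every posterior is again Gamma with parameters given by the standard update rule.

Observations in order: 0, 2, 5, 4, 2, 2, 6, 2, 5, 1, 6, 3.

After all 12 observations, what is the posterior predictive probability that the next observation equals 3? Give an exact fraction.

obs 1: x=0 → posterior Gamma(3, 13/4)
obs 2: x=2 → posterior Gamma(5, 17/4)
obs 3: x=5 → posterior Gamma(10, 21/4)
obs 4: x=4 → posterior Gamma(14, 25/4)
obs 5: x=2 → posterior Gamma(16, 29/4)
obs 6: x=2 → posterior Gamma(18, 33/4)
obs 7: x=6 → posterior Gamma(24, 37/4)
obs 8: x=2 → posterior Gamma(26, 41/4)
obs 9: x=5 → posterior Gamma(31, 45/4)
obs 10: x=1 → posterior Gamma(32, 49/4)
obs 11: x=6 → posterior Gamma(38, 53/4)
obs 12: x=3 → posterior Gamma(41, 57/4)

773391525363408031771428796295323524709612068522368161204763007271312027099968/3585194656582687097035763534929220777070593006222509027099005738447779809872241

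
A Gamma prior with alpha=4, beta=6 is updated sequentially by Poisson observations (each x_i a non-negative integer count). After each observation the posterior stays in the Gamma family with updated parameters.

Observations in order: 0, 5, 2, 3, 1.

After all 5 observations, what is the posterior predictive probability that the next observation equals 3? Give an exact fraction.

355066094400330335/3327916660110655488

obs 1: x=0 → posterior Gamma(4, 7)
obs 2: x=5 → posterior Gamma(9, 8)
obs 3: x=2 → posterior Gamma(11, 9)
obs 4: x=3 → posterior Gamma(14, 10)
obs 5: x=1 → posterior Gamma(15, 11)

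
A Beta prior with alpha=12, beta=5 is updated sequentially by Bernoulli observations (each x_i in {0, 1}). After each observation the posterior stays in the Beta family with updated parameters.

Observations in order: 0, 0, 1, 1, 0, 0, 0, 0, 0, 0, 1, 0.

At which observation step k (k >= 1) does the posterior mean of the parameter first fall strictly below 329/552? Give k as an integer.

obs 1: x=0 → posterior Beta(12, 6)
obs 2: x=0 → posterior Beta(12, 7)
obs 3: x=1 → posterior Beta(13, 7)
obs 4: x=1 → posterior Beta(14, 7)
obs 5: x=0 → posterior Beta(14, 8)
obs 6: x=0 → posterior Beta(14, 9)
obs 7: x=0 → posterior Beta(14, 10)
obs 8: x=0 → posterior Beta(14, 11)
obs 9: x=0 → posterior Beta(14, 12)
obs 10: x=0 → posterior Beta(14, 13)
obs 11: x=1 → posterior Beta(15, 13)
obs 12: x=0 → posterior Beta(15, 14)

k = 7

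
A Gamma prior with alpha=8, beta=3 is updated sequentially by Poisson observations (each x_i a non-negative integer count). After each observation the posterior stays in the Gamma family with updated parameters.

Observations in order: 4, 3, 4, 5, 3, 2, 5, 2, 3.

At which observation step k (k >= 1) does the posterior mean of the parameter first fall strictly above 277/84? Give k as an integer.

obs 1: x=4 → posterior Gamma(12, 4)
obs 2: x=3 → posterior Gamma(15, 5)
obs 3: x=4 → posterior Gamma(19, 6)
obs 4: x=5 → posterior Gamma(24, 7)
obs 5: x=3 → posterior Gamma(27, 8)
obs 6: x=2 → posterior Gamma(29, 9)
obs 7: x=5 → posterior Gamma(34, 10)
obs 8: x=2 → posterior Gamma(36, 11)
obs 9: x=3 → posterior Gamma(39, 12)

k = 4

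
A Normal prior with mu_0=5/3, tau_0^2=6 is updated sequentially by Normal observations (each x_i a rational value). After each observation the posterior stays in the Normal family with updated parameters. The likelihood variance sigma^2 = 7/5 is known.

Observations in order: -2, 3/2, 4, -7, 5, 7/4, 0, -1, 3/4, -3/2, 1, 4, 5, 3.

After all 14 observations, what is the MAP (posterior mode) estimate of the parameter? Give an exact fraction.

1340/1281

obs 1: x=-2 → posterior Normal(-145/111, 42/37)
obs 2: x=3/2 → posterior Normal(-10/201, 42/67)
obs 3: x=4 → posterior Normal(350/291, 42/97)
obs 4: x=-7 → posterior Normal(-280/381, 42/127)
obs 5: x=5 → posterior Normal(170/471, 42/157)
obs 6: x=7/4 → posterior Normal(655/1122, 42/187)
obs 7: x=0 → posterior Normal(655/1302, 6/31)
obs 8: x=-1 → posterior Normal(25/78, 42/247)
obs 9: x=3/4 → posterior Normal(305/831, 42/277)
obs 10: x=-3/2 → posterior Normal(170/921, 42/307)
obs 11: x=1 → posterior Normal(260/1011, 42/337)
obs 12: x=4 → posterior Normal(620/1101, 42/367)
obs 13: x=5 → posterior Normal(1070/1191, 42/397)
obs 14: x=3 → posterior Normal(1340/1281, 6/61)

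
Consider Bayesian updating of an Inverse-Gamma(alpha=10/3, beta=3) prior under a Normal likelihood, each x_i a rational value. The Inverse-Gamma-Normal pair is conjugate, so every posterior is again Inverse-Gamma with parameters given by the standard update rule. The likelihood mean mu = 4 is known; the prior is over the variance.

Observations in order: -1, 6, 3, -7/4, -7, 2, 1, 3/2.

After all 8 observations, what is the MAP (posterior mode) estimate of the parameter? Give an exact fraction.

obs 1: x=-1 → posterior Inverse-Gamma(23/6, 31/2)
obs 2: x=6 → posterior Inverse-Gamma(13/3, 35/2)
obs 3: x=3 → posterior Inverse-Gamma(29/6, 18)
obs 4: x=-7/4 → posterior Inverse-Gamma(16/3, 1105/32)
obs 5: x=-7 → posterior Inverse-Gamma(35/6, 3041/32)
obs 6: x=2 → posterior Inverse-Gamma(19/3, 3105/32)
obs 7: x=1 → posterior Inverse-Gamma(41/6, 3249/32)
obs 8: x=3/2 → posterior Inverse-Gamma(22/3, 3349/32)

10047/800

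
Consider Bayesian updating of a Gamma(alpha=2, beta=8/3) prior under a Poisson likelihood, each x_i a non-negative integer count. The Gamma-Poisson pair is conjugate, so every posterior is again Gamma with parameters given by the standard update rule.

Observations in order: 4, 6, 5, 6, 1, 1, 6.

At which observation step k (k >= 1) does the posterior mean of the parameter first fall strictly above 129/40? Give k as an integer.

k = 4

obs 1: x=4 → posterior Gamma(6, 11/3)
obs 2: x=6 → posterior Gamma(12, 14/3)
obs 3: x=5 → posterior Gamma(17, 17/3)
obs 4: x=6 → posterior Gamma(23, 20/3)
obs 5: x=1 → posterior Gamma(24, 23/3)
obs 6: x=1 → posterior Gamma(25, 26/3)
obs 7: x=6 → posterior Gamma(31, 29/3)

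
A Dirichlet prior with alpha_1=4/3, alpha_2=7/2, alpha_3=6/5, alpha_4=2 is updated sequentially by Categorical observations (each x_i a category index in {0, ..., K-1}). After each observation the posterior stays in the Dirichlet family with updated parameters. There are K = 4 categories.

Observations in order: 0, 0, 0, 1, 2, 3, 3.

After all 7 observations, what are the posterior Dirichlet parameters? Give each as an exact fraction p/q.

obs 1: x=0 → posterior Dirichlet(7/3, 7/2, 6/5, 2)
obs 2: x=0 → posterior Dirichlet(10/3, 7/2, 6/5, 2)
obs 3: x=0 → posterior Dirichlet(13/3, 7/2, 6/5, 2)
obs 4: x=1 → posterior Dirichlet(13/3, 9/2, 6/5, 2)
obs 5: x=2 → posterior Dirichlet(13/3, 9/2, 11/5, 2)
obs 6: x=3 → posterior Dirichlet(13/3, 9/2, 11/5, 3)
obs 7: x=3 → posterior Dirichlet(13/3, 9/2, 11/5, 4)

alpha_1=13/3, alpha_2=9/2, alpha_3=11/5, alpha_4=4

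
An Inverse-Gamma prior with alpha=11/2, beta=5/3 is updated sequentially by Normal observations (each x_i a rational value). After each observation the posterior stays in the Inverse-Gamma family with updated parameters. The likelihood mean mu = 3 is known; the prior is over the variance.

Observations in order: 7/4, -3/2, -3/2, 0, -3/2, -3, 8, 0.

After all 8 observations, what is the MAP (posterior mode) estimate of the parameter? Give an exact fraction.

obs 1: x=7/4 → posterior Inverse-Gamma(6, 235/96)
obs 2: x=-3/2 → posterior Inverse-Gamma(13/2, 1207/96)
obs 3: x=-3/2 → posterior Inverse-Gamma(7, 2179/96)
obs 4: x=0 → posterior Inverse-Gamma(15/2, 2611/96)
obs 5: x=-3/2 → posterior Inverse-Gamma(8, 3583/96)
obs 6: x=-3 → posterior Inverse-Gamma(17/2, 5311/96)
obs 7: x=8 → posterior Inverse-Gamma(9, 6511/96)
obs 8: x=0 → posterior Inverse-Gamma(19/2, 6943/96)

6943/1008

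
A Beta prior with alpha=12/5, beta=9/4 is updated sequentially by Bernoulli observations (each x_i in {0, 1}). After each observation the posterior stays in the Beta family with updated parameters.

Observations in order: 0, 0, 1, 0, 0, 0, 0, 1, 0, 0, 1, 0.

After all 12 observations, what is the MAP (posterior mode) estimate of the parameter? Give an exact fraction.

88/293

obs 1: x=0 → posterior Beta(12/5, 13/4)
obs 2: x=0 → posterior Beta(12/5, 17/4)
obs 3: x=1 → posterior Beta(17/5, 17/4)
obs 4: x=0 → posterior Beta(17/5, 21/4)
obs 5: x=0 → posterior Beta(17/5, 25/4)
obs 6: x=0 → posterior Beta(17/5, 29/4)
obs 7: x=0 → posterior Beta(17/5, 33/4)
obs 8: x=1 → posterior Beta(22/5, 33/4)
obs 9: x=0 → posterior Beta(22/5, 37/4)
obs 10: x=0 → posterior Beta(22/5, 41/4)
obs 11: x=1 → posterior Beta(27/5, 41/4)
obs 12: x=0 → posterior Beta(27/5, 45/4)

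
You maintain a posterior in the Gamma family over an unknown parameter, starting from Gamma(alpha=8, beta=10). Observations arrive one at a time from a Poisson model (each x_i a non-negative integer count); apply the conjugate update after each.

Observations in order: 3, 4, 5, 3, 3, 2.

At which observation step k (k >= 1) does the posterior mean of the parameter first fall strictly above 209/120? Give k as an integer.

k = 6

obs 1: x=3 → posterior Gamma(11, 11)
obs 2: x=4 → posterior Gamma(15, 12)
obs 3: x=5 → posterior Gamma(20, 13)
obs 4: x=3 → posterior Gamma(23, 14)
obs 5: x=3 → posterior Gamma(26, 15)
obs 6: x=2 → posterior Gamma(28, 16)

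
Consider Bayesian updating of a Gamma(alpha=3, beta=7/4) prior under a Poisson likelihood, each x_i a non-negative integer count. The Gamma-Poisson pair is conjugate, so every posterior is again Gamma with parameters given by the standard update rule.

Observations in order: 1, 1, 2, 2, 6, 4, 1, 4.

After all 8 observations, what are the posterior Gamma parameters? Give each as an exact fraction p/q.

alpha=24, beta=39/4

obs 1: x=1 → posterior Gamma(4, 11/4)
obs 2: x=1 → posterior Gamma(5, 15/4)
obs 3: x=2 → posterior Gamma(7, 19/4)
obs 4: x=2 → posterior Gamma(9, 23/4)
obs 5: x=6 → posterior Gamma(15, 27/4)
obs 6: x=4 → posterior Gamma(19, 31/4)
obs 7: x=1 → posterior Gamma(20, 35/4)
obs 8: x=4 → posterior Gamma(24, 39/4)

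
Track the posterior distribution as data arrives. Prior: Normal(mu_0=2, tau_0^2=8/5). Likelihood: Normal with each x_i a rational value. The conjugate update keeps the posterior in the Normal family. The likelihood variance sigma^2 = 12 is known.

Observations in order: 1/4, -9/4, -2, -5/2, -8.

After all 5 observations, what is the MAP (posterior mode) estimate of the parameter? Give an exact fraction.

1/25

obs 1: x=1/4 → posterior Normal(61/34, 24/17)
obs 2: x=-9/4 → posterior Normal(26/19, 24/19)
obs 3: x=-2 → posterior Normal(22/21, 8/7)
obs 4: x=-5/2 → posterior Normal(17/23, 24/23)
obs 5: x=-8 → posterior Normal(1/25, 24/25)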